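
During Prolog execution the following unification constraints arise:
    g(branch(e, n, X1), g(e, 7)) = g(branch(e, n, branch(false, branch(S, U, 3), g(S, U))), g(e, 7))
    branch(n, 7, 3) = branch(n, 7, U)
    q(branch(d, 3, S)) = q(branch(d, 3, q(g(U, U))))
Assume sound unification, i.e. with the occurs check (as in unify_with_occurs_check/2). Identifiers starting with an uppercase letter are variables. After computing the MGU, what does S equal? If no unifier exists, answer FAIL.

q(g(3, 3))

Decompose g/2: branch(e, n, X1) = branch(e, n, branch(false, branch(S, U, 3), g(S, U))),  g(e, 7) = g(e, 7).
Decompose branch/3: e = e,  n = n,  X1 = branch(false, branch(S, U, 3), g(S, U)).
Delete trivial equation e = e.
Delete trivial equation n = n.
Bind X1 := branch(false, branch(S, U, 3), g(S, U)); no other remaining equation mentions X1.
Delete trivial equation g(e, 7) = g(e, 7).
Decompose branch/3: n = n,  7 = 7,  3 = U.
Delete trivial equation n = n.
Delete trivial equation 7 = 7.
Bind U := 3; substituting into the remaining equation gives: q(branch(d, 3, S)) = q(branch(d, 3, q(g(3, 3)))). Substituting into the earlier binding gives X1 := branch(false, branch(S, 3, 3), g(S, 3)).
Decompose q/1: branch(d, 3, S) = branch(d, 3, q(g(3, 3))).
Decompose branch/3: d = d,  3 = 3,  S = q(g(3, 3)).
Delete trivial equation d = d.
Delete trivial equation 3 = 3.
Bind S := q(g(3, 3)). Substituting into the earlier binding gives X1 := branch(false, branch(q(g(3, 3)), 3, 3), g(q(g(3, 3)), 3)).
MGU = { X1 ↦ branch(false, branch(q(g(3, 3)), 3, 3), g(q(g(3, 3)), 3)), U ↦ 3, S ↦ q(g(3, 3)) }, so S ↦ q(g(3, 3)).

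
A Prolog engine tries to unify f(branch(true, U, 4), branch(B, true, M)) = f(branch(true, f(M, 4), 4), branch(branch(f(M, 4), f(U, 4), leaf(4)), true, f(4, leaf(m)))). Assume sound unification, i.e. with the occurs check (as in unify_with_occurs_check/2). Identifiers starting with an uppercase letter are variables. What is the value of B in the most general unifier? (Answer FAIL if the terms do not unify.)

branch(f(f(4, leaf(m)), 4), f(f(f(4, leaf(m)), 4), 4), leaf(4))

Decompose f/2: branch(true, U, 4) = branch(true, f(M, 4), 4),  branch(B, true, M) = branch(branch(f(M, 4), f(U, 4), leaf(4)), true, f(4, leaf(m))).
Decompose branch/3: true = true,  U = f(M, 4),  4 = 4.
Delete trivial equation true = true.
Bind U := f(M, 4); substituting into the one remaining equation that mentions U gives: branch(B, true, M) = branch(branch(f(M, 4), f(f(M, 4), 4), leaf(4)), true, f(4, leaf(m))).
Delete trivial equation 4 = 4.
Decompose branch/3: B = branch(f(M, 4), f(f(M, 4), 4), leaf(4)),  true = true,  M = f(4, leaf(m)).
Bind B := branch(f(M, 4), f(f(M, 4), 4), leaf(4)); no other remaining equation mentions B.
Delete trivial equation true = true.
Bind M := f(4, leaf(m)). Substituting into the earlier bindings gives U := f(f(4, leaf(m)), 4), B := branch(f(f(4, leaf(m)), 4), f(f(f(4, leaf(m)), 4), 4), leaf(4)).
MGU = { U = f(f(4, leaf(m)), 4), B = branch(f(f(4, leaf(m)), 4), f(f(f(4, leaf(m)), 4), 4), leaf(4)), M = f(4, leaf(m)) }, so B = branch(f(f(4, leaf(m)), 4), f(f(f(4, leaf(m)), 4), 4), leaf(4)).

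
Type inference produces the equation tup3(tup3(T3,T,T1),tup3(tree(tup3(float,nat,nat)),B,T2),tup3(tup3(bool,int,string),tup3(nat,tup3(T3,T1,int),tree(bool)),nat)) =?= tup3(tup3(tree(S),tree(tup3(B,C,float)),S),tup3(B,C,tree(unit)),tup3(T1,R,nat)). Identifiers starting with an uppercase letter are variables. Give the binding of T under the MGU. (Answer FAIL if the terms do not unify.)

Decompose tup3/3: tup3(T3,T,T1) =?= tup3(tree(S),tree(tup3(B,C,float)),S),  tup3(tree(tup3(float,nat,nat)),B,T2) =?= tup3(B,C,tree(unit)),  tup3(tup3(bool,int,string),tup3(nat,tup3(T3,T1,int),tree(bool)),nat) =?= tup3(T1,R,nat).
Decompose tup3/3: T3 =?= tree(S),  T =?= tree(tup3(B,C,float)),  T1 =?= S.
Bind T3 := tree(S); substituting into the one remaining equation that mentions T3 gives: tup3(tup3(bool,int,string),tup3(nat,tup3(tree(S),T1,int),tree(bool)),nat) =?= tup3(T1,R,nat).
Bind T := tree(tup3(B,C,float)); no other remaining equation mentions T.
Bind T1 := S; substituting into the one remaining equation that mentions T1 gives: tup3(tup3(bool,int,string),tup3(nat,tup3(tree(S),S,int),tree(bool)),nat) =?= tup3(S,R,nat).
Decompose tup3/3: tree(tup3(float,nat,nat)) =?= B,  B =?= C,  T2 =?= tree(unit).
Bind B := tree(tup3(float,nat,nat)); substituting into the one remaining equation that mentions B gives: tree(tup3(float,nat,nat)) =?= C. Substituting into the earlier binding gives T := tree(tup3(tree(tup3(float,nat,nat)),C,float)).
Bind C := tree(tup3(float,nat,nat)); no other remaining equation mentions C. Substituting into the earlier binding gives T := tree(tup3(tree(tup3(float,nat,nat)),tree(tup3(float,nat,nat)),float)).
Bind T2 := tree(unit); no other remaining equation mentions T2.
Decompose tup3/3: tup3(bool,int,string) =?= S,  tup3(nat,tup3(tree(S),S,int),tree(bool)) =?= R,  nat =?= nat.
Bind S := tup3(bool,int,string); substituting into the one remaining equation that mentions S gives: tup3(nat,tup3(tree(tup3(bool,int,string)),tup3(bool,int,string),int),tree(bool)) =?= R. Substituting into the earlier bindings gives T3 := tree(tup3(bool,int,string)), T1 := tup3(bool,int,string).
Bind R := tup3(nat,tup3(tree(tup3(bool,int,string)),tup3(bool,int,string),int),tree(bool)); no other remaining equation mentions R.
Delete trivial equation nat =?= nat.
MGU = { T3 ↦ tree(tup3(bool,int,string)), T ↦ tree(tup3(tree(tup3(float,nat,nat)),tree(tup3(float,nat,nat)),float)), T1 ↦ tup3(bool,int,string), B ↦ tree(tup3(float,nat,nat)), C ↦ tree(tup3(float,nat,nat)), T2 ↦ tree(unit), S ↦ tup3(bool,int,string), R ↦ tup3(nat,tup3(tree(tup3(bool,int,string)),tup3(bool,int,string),int),tree(bool)) }, so T ↦ tree(tup3(tree(tup3(float,nat,nat)),tree(tup3(float,nat,nat)),float)).

tree(tup3(tree(tup3(float,nat,nat)),tree(tup3(float,nat,nat)),float))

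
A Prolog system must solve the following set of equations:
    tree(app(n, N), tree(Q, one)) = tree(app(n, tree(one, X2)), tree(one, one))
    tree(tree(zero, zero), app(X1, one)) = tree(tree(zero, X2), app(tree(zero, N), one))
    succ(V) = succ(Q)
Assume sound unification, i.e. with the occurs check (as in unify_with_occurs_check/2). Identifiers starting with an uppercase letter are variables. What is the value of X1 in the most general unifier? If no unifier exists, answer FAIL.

Decompose tree/2: app(n, N) = app(n, tree(one, X2)),  tree(Q, one) = tree(one, one).
Decompose app/2: n = n,  N = tree(one, X2).
Delete trivial equation n = n.
Bind N := tree(one, X2); substituting into the one remaining equation that mentions N gives: tree(tree(zero, zero), app(X1, one)) = tree(tree(zero, X2), app(tree(zero, tree(one, X2)), one)).
Decompose tree/2: Q = one,  one = one.
Bind Q := one; substituting into the one remaining equation that mentions Q gives: succ(V) = succ(one).
Delete trivial equation one = one.
Decompose tree/2: tree(zero, zero) = tree(zero, X2),  app(X1, one) = app(tree(zero, tree(one, X2)), one).
Decompose tree/2: zero = zero,  zero = X2.
Delete trivial equation zero = zero.
Bind X2 := zero; substituting into the one remaining equation that mentions X2 gives: app(X1, one) = app(tree(zero, tree(one, zero)), one). Substituting into the earlier binding gives N := tree(one, zero).
Decompose app/2: X1 = tree(zero, tree(one, zero)),  one = one.
Bind X1 := tree(zero, tree(one, zero)); no other remaining equation mentions X1.
Delete trivial equation one = one.
Decompose succ/1: V = one.
Bind V := one.
MGU = { N -> tree(one, zero), Q -> one, X2 -> zero, X1 -> tree(zero, tree(one, zero)), V -> one }, so X1 -> tree(zero, tree(one, zero)).

tree(zero, tree(one, zero))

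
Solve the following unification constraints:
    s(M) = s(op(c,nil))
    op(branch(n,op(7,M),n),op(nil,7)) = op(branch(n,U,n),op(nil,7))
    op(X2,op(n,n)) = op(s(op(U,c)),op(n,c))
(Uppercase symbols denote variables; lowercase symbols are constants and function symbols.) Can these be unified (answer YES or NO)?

NO

Decompose s/1: M = op(c,nil).
Bind M := op(c,nil); substituting into the one remaining equation that mentions M gives: op(branch(n,op(7,op(c,nil)),n),op(nil,7)) = op(branch(n,U,n),op(nil,7)).
Decompose op/2: branch(n,op(7,op(c,nil)),n) = branch(n,U,n),  op(nil,7) = op(nil,7).
Decompose branch/3: n = n,  op(7,op(c,nil)) = U,  n = n.
Delete trivial equation n = n.
Bind U := op(7,op(c,nil)); substituting into the one remaining equation that mentions U gives: op(X2,op(n,n)) = op(s(op(op(7,op(c,nil)),c)),op(n,c)).
Delete trivial equation n = n.
Delete trivial equation op(nil,7) = op(nil,7).
Decompose op/2: X2 = s(op(op(7,op(c,nil)),c)),  op(n,n) = op(n,c).
Bind X2 := s(op(op(7,op(c,nil)),c)); no other remaining equation mentions X2.
Decompose op/2: n = n,  n = c.
Delete trivial equation n = n.
Clash: constants n and c differ; no unifier exists.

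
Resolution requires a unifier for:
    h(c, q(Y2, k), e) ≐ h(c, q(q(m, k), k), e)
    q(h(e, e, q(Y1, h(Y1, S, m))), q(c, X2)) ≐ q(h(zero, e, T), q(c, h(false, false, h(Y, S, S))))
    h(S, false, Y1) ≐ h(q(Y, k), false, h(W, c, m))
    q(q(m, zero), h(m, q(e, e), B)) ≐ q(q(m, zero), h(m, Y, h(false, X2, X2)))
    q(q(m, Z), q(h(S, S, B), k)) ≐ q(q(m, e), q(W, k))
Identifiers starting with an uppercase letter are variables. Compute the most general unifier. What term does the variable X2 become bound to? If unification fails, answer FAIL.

Decompose h/3: c ≐ c,  q(Y2, k) ≐ q(q(m, k), k),  e ≐ e.
Delete trivial equation c ≐ c.
Decompose q/2: Y2 ≐ q(m, k),  k ≐ k.
Bind Y2 := q(m, k); no other remaining equation mentions Y2.
Delete trivial equation k ≐ k.
Delete trivial equation e ≐ e.
Decompose q/2: h(e, e, q(Y1, h(Y1, S, m))) ≐ h(zero, e, T),  q(c, X2) ≐ q(c, h(false, false, h(Y, S, S))).
Decompose h/3: e ≐ zero,  e ≐ e,  q(Y1, h(Y1, S, m)) ≐ T.
Clash: constants e and zero differ; no unifier exists.

FAIL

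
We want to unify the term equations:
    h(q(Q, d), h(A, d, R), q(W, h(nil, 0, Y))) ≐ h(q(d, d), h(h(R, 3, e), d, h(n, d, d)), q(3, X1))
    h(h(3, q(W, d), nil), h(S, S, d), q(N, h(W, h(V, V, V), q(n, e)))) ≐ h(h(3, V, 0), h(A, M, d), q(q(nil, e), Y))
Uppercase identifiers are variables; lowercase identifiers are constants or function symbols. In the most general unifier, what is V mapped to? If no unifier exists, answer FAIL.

FAIL

Decompose h/3: q(Q, d) ≐ q(d, d),  h(A, d, R) ≐ h(h(R, 3, e), d, h(n, d, d)),  q(W, h(nil, 0, Y)) ≐ q(3, X1).
Decompose q/2: Q ≐ d,  d ≐ d.
Bind Q := d; no other remaining equation mentions Q.
Delete trivial equation d ≐ d.
Decompose h/3: A ≐ h(R, 3, e),  d ≐ d,  R ≐ h(n, d, d).
Bind A := h(R, 3, e); substituting into the one remaining equation that mentions A gives: h(h(3, q(W, d), nil), h(S, S, d), q(N, h(W, h(V, V, V), q(n, e)))) ≐ h(h(3, V, 0), h(h(R, 3, e), M, d), q(q(nil, e), Y)).
Delete trivial equation d ≐ d.
Bind R := h(n, d, d); substituting into the one remaining equation that mentions R gives: h(h(3, q(W, d), nil), h(S, S, d), q(N, h(W, h(V, V, V), q(n, e)))) ≐ h(h(3, V, 0), h(h(h(n, d, d), 3, e), M, d), q(q(nil, e), Y)). Substituting into the earlier binding gives A := h(h(n, d, d), 3, e).
Decompose q/2: W ≐ 3,  h(nil, 0, Y) ≐ X1.
Bind W := 3; substituting into the one remaining equation that mentions W gives: h(h(3, q(3, d), nil), h(S, S, d), q(N, h(3, h(V, V, V), q(n, e)))) ≐ h(h(3, V, 0), h(h(h(n, d, d), 3, e), M, d), q(q(nil, e), Y)).
Bind X1 := h(nil, 0, Y); no other remaining equation mentions X1.
Decompose h/3: h(3, q(3, d), nil) ≐ h(3, V, 0),  h(S, S, d) ≐ h(h(h(n, d, d), 3, e), M, d),  q(N, h(3, h(V, V, V), q(n, e))) ≐ q(q(nil, e), Y).
Decompose h/3: 3 ≐ 3,  q(3, d) ≐ V,  nil ≐ 0.
Delete trivial equation 3 ≐ 3.
Bind V := q(3, d); substituting into the one remaining equation that mentions V gives: q(N, h(3, h(q(3, d), q(3, d), q(3, d)), q(n, e))) ≐ q(q(nil, e), Y).
Clash: constants nil and 0 differ; no unifier exists.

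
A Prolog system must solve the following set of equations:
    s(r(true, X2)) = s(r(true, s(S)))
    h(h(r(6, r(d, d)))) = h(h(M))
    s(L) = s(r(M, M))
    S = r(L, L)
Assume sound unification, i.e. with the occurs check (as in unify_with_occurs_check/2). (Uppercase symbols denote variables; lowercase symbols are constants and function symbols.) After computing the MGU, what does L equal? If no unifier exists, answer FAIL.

Decompose s/1: r(true, X2) = r(true, s(S)).
Decompose r/2: true = true,  X2 = s(S).
Delete trivial equation true = true.
Bind X2 := s(S); no other remaining equation mentions X2.
Decompose h/1: h(r(6, r(d, d))) = h(M).
Decompose h/1: r(6, r(d, d)) = M.
Bind M := r(6, r(d, d)); substituting into the one remaining equation that mentions M gives: s(L) = s(r(r(6, r(d, d)), r(6, r(d, d)))).
Decompose s/1: L = r(r(6, r(d, d)), r(6, r(d, d))).
Bind L := r(r(6, r(d, d)), r(6, r(d, d))); substituting into the remaining equation gives: S = r(r(r(6, r(d, d)), r(6, r(d, d))), r(r(6, r(d, d)), r(6, r(d, d)))).
Bind S := r(r(r(6, r(d, d)), r(6, r(d, d))), r(r(6, r(d, d)), r(6, r(d, d)))). Substituting into the earlier binding gives X2 := s(r(r(r(6, r(d, d)), r(6, r(d, d))), r(r(6, r(d, d)), r(6, r(d, d))))).
MGU = { X2 -> s(r(r(r(6, r(d, d)), r(6, r(d, d))), r(r(6, r(d, d)), r(6, r(d, d))))), M -> r(6, r(d, d)), L -> r(r(6, r(d, d)), r(6, r(d, d))), S -> r(r(r(6, r(d, d)), r(6, r(d, d))), r(r(6, r(d, d)), r(6, r(d, d)))) }, so L -> r(r(6, r(d, d)), r(6, r(d, d))).

r(r(6, r(d, d)), r(6, r(d, d)))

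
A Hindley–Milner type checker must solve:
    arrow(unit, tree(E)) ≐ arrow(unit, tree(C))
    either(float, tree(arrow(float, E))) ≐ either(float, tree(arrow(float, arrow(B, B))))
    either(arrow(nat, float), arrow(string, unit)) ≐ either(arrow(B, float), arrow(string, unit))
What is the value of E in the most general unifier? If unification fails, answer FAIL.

arrow(nat, nat)

Decompose arrow/2: unit ≐ unit,  tree(E) ≐ tree(C).
Delete trivial equation unit ≐ unit.
Decompose tree/1: E ≐ C.
Bind E := C; substituting into the one remaining equation that mentions E gives: either(float, tree(arrow(float, C))) ≐ either(float, tree(arrow(float, arrow(B, B)))).
Decompose either/2: float ≐ float,  tree(arrow(float, C)) ≐ tree(arrow(float, arrow(B, B))).
Delete trivial equation float ≐ float.
Decompose tree/1: arrow(float, C) ≐ arrow(float, arrow(B, B)).
Decompose arrow/2: float ≐ float,  C ≐ arrow(B, B).
Delete trivial equation float ≐ float.
Bind C := arrow(B, B); no other remaining equation mentions C. Substituting into the earlier binding gives E := arrow(B, B).
Decompose either/2: arrow(nat, float) ≐ arrow(B, float),  arrow(string, unit) ≐ arrow(string, unit).
Decompose arrow/2: nat ≐ B,  float ≐ float.
Bind B := nat; no other remaining equation mentions B. Substituting into the earlier bindings gives E := arrow(nat, nat), C := arrow(nat, nat).
Delete trivial equation float ≐ float.
Delete trivial equation arrow(string, unit) ≐ arrow(string, unit).
MGU = { E -> arrow(nat, nat), C -> arrow(nat, nat), B -> nat }, so E -> arrow(nat, nat).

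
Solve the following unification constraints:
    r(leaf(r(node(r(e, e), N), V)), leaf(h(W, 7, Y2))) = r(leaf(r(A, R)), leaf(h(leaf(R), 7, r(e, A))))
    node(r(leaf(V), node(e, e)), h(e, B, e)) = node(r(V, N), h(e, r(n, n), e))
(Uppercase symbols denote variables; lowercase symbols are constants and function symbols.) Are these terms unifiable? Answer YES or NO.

Decompose r/2: leaf(r(node(r(e, e), N), V)) = leaf(r(A, R)),  leaf(h(W, 7, Y2)) = leaf(h(leaf(R), 7, r(e, A))).
Decompose leaf/1: r(node(r(e, e), N), V) = r(A, R).
Decompose r/2: node(r(e, e), N) = A,  V = R.
Bind A := node(r(e, e), N); substituting into the one remaining equation that mentions A gives: leaf(h(W, 7, Y2)) = leaf(h(leaf(R), 7, r(e, node(r(e, e), N)))).
Bind V := R; substituting into the one remaining equation that mentions V gives: node(r(leaf(R), node(e, e)), h(e, B, e)) = node(r(R, N), h(e, r(n, n), e)).
Decompose leaf/1: h(W, 7, Y2) = h(leaf(R), 7, r(e, node(r(e, e), N))).
Decompose h/3: W = leaf(R),  7 = 7,  Y2 = r(e, node(r(e, e), N)).
Bind W := leaf(R); no other remaining equation mentions W.
Delete trivial equation 7 = 7.
Bind Y2 := r(e, node(r(e, e), N)); no other remaining equation mentions Y2.
Decompose node/2: r(leaf(R), node(e, e)) = r(R, N),  h(e, B, e) = h(e, r(n, n), e).
Decompose r/2: leaf(R) = R,  node(e, e) = N.
Occurs check fails: R occurs in leaf(R); the equation R = leaf(R) has no finite solution.

NO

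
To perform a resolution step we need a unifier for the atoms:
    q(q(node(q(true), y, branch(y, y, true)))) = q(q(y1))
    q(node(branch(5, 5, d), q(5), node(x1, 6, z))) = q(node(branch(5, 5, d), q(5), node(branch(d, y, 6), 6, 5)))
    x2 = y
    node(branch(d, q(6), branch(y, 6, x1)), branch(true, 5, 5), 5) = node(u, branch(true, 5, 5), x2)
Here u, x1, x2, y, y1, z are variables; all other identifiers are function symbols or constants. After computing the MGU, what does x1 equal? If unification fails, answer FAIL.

Decompose q/1: q(node(q(true), y, branch(y, y, true))) = q(y1).
Decompose q/1: node(q(true), y, branch(y, y, true)) = y1.
Bind y1 := node(q(true), y, branch(y, y, true)); no other remaining equation mentions y1.
Decompose q/1: node(branch(5, 5, d), q(5), node(x1, 6, z)) = node(branch(5, 5, d), q(5), node(branch(d, y, 6), 6, 5)).
Decompose node/3: branch(5, 5, d) = branch(5, 5, d),  q(5) = q(5),  node(x1, 6, z) = node(branch(d, y, 6), 6, 5).
Delete trivial equation branch(5, 5, d) = branch(5, 5, d).
Delete trivial equation q(5) = q(5).
Decompose node/3: x1 = branch(d, y, 6),  6 = 6,  z = 5.
Bind x1 := branch(d, y, 6); substituting into the one remaining equation that mentions x1 gives: node(branch(d, q(6), branch(y, 6, branch(d, y, 6))), branch(true, 5, 5), 5) = node(u, branch(true, 5, 5), x2).
Delete trivial equation 6 = 6.
Bind z := 5; no other remaining equation mentions z.
Bind x2 := y; substituting into the remaining equation gives: node(branch(d, q(6), branch(y, 6, branch(d, y, 6))), branch(true, 5, 5), 5) = node(u, branch(true, 5, 5), y).
Decompose node/3: branch(d, q(6), branch(y, 6, branch(d, y, 6))) = u,  branch(true, 5, 5) = branch(true, 5, 5),  5 = y.
Bind u := branch(d, q(6), branch(y, 6, branch(d, y, 6))); no other remaining equation mentions u.
Delete trivial equation branch(true, 5, 5) = branch(true, 5, 5).
Bind y := 5. Substituting into the earlier bindings gives y1 := node(q(true), 5, branch(5, 5, true)), x1 := branch(d, 5, 6), x2 := 5, u := branch(d, q(6), branch(5, 6, branch(d, 5, 6))).
MGU = { y1 := node(q(true), 5, branch(5, 5, true)), x1 := branch(d, 5, 6), z := 5, x2 := 5, u := branch(d, q(6), branch(5, 6, branch(d, 5, 6))), y := 5 }, so x1 := branch(d, 5, 6).

branch(d, 5, 6)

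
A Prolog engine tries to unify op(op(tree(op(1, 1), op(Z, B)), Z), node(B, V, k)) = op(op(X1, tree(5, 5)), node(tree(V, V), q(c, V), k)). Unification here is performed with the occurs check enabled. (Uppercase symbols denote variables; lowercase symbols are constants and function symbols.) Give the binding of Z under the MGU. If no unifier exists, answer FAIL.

Decompose op/2: op(tree(op(1, 1), op(Z, B)), Z) = op(X1, tree(5, 5)),  node(B, V, k) = node(tree(V, V), q(c, V), k).
Decompose op/2: tree(op(1, 1), op(Z, B)) = X1,  Z = tree(5, 5).
Bind X1 := tree(op(1, 1), op(Z, B)); no other remaining equation mentions X1.
Bind Z := tree(5, 5); no other remaining equation mentions Z. Substituting into the earlier binding gives X1 := tree(op(1, 1), op(tree(5, 5), B)).
Decompose node/3: B = tree(V, V),  V = q(c, V),  k = k.
Bind B := tree(V, V); no other remaining equation mentions B. Substituting into the earlier binding gives X1 := tree(op(1, 1), op(tree(5, 5), tree(V, V))).
Occurs check fails: V occurs in q(c, V); the equation V = q(c, V) has no finite solution.

FAIL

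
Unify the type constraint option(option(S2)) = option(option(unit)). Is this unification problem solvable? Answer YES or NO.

YES

Decompose option/1: option(S2) = option(unit).
Decompose option/1: S2 = unit.
Bind S2 := unit.
No equations remain and no clash or occurs-check failure arose, so a unifier exists.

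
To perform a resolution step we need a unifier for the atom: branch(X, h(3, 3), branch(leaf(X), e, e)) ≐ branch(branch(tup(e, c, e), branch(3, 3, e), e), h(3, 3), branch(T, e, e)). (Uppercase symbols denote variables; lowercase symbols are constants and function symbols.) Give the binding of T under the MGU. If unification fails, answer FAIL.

leaf(branch(tup(e, c, e), branch(3, 3, e), e))

Decompose branch/3: X ≐ branch(tup(e, c, e), branch(3, 3, e), e),  h(3, 3) ≐ h(3, 3),  branch(leaf(X), e, e) ≐ branch(T, e, e).
Bind X := branch(tup(e, c, e), branch(3, 3, e), e); substituting into the one remaining equation that mentions X gives: branch(leaf(branch(tup(e, c, e), branch(3, 3, e), e)), e, e) ≐ branch(T, e, e).
Delete trivial equation h(3, 3) ≐ h(3, 3).
Decompose branch/3: leaf(branch(tup(e, c, e), branch(3, 3, e), e)) ≐ T,  e ≐ e,  e ≐ e.
Bind T := leaf(branch(tup(e, c, e), branch(3, 3, e), e)); no other remaining equation mentions T.
Delete trivial equation e ≐ e.
Delete trivial equation e ≐ e.
MGU = { X := branch(tup(e, c, e), branch(3, 3, e), e), T := leaf(branch(tup(e, c, e), branch(3, 3, e), e)) }, so T := leaf(branch(tup(e, c, e), branch(3, 3, e), e)).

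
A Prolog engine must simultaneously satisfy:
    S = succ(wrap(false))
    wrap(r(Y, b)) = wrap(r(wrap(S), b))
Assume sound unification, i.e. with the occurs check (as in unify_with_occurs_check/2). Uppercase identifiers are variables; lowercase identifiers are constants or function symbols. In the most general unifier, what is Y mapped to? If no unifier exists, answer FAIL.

Bind S := succ(wrap(false)); substituting into the remaining equation gives: wrap(r(Y, b)) = wrap(r(wrap(succ(wrap(false))), b)).
Decompose wrap/1: r(Y, b) = r(wrap(succ(wrap(false))), b).
Decompose r/2: Y = wrap(succ(wrap(false))),  b = b.
Bind Y := wrap(succ(wrap(false))); no other remaining equation mentions Y.
Delete trivial equation b = b.
MGU = { S -> succ(wrap(false)), Y -> wrap(succ(wrap(false))) }, so Y -> wrap(succ(wrap(false))).

wrap(succ(wrap(false)))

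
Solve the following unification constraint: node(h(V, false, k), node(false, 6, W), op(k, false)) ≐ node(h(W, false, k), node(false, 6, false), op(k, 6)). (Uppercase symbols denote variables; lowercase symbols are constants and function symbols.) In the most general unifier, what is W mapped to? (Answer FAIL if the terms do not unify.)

Decompose node/3: h(V, false, k) ≐ h(W, false, k),  node(false, 6, W) ≐ node(false, 6, false),  op(k, false) ≐ op(k, 6).
Decompose h/3: V ≐ W,  false ≐ false,  k ≐ k.
Bind V := W; no other remaining equation mentions V.
Delete trivial equation false ≐ false.
Delete trivial equation k ≐ k.
Decompose node/3: false ≐ false,  6 ≐ 6,  W ≐ false.
Delete trivial equation false ≐ false.
Delete trivial equation 6 ≐ 6.
Bind W := false; no other remaining equation mentions W. Substituting into the earlier binding gives V := false.
Decompose op/2: k ≐ k,  false ≐ 6.
Delete trivial equation k ≐ k.
Clash: constants false and 6 differ; no unifier exists.

FAIL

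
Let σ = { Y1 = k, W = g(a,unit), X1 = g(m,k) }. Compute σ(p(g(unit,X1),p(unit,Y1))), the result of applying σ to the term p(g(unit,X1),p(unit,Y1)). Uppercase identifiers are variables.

p(g(unit,g(m,k)),p(unit,k))

Replace each occurrence of Y1 with k.
Replace each occurrence of X1 with g(m,k).
Result: p(g(unit,g(m,k)),p(unit,k)).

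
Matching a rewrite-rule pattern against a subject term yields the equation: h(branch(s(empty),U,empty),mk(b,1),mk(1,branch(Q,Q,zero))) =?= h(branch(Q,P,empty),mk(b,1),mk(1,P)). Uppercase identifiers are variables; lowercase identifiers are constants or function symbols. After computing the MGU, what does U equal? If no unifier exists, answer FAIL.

Decompose h/3: branch(s(empty),U,empty) =?= branch(Q,P,empty),  mk(b,1) =?= mk(b,1),  mk(1,branch(Q,Q,zero)) =?= mk(1,P).
Decompose branch/3: s(empty) =?= Q,  U =?= P,  empty =?= empty.
Bind Q := s(empty); substituting into the one remaining equation that mentions Q gives: mk(1,branch(s(empty),s(empty),zero)) =?= mk(1,P).
Bind U := P; no other remaining equation mentions U.
Delete trivial equation empty =?= empty.
Delete trivial equation mk(b,1) =?= mk(b,1).
Decompose mk/2: 1 =?= 1,  branch(s(empty),s(empty),zero) =?= P.
Delete trivial equation 1 =?= 1.
Bind P := branch(s(empty),s(empty),zero). Substituting into the earlier binding gives U := branch(s(empty),s(empty),zero).
MGU = { Q -> s(empty), U -> branch(s(empty),s(empty),zero), P -> branch(s(empty),s(empty),zero) }, so U -> branch(s(empty),s(empty),zero).

branch(s(empty),s(empty),zero)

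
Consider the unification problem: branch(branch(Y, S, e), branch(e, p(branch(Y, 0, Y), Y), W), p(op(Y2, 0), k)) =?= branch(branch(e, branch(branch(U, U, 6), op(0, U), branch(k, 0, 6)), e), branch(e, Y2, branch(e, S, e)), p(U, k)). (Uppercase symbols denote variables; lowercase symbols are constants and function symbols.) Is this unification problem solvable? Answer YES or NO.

YES

Decompose branch/3: branch(Y, S, e) =?= branch(e, branch(branch(U, U, 6), op(0, U), branch(k, 0, 6)), e),  branch(e, p(branch(Y, 0, Y), Y), W) =?= branch(e, Y2, branch(e, S, e)),  p(op(Y2, 0), k) =?= p(U, k).
Decompose branch/3: Y =?= e,  S =?= branch(branch(U, U, 6), op(0, U), branch(k, 0, 6)),  e =?= e.
Bind Y := e; substituting into the one remaining equation that mentions Y gives: branch(e, p(branch(e, 0, e), e), W) =?= branch(e, Y2, branch(e, S, e)).
Bind S := branch(branch(U, U, 6), op(0, U), branch(k, 0, 6)); substituting into the one remaining equation that mentions S gives: branch(e, p(branch(e, 0, e), e), W) =?= branch(e, Y2, branch(e, branch(branch(U, U, 6), op(0, U), branch(k, 0, 6)), e)).
Delete trivial equation e =?= e.
Decompose branch/3: e =?= e,  p(branch(e, 0, e), e) =?= Y2,  W =?= branch(e, branch(branch(U, U, 6), op(0, U), branch(k, 0, 6)), e).
Delete trivial equation e =?= e.
Bind Y2 := p(branch(e, 0, e), e); substituting into the one remaining equation that mentions Y2 gives: p(op(p(branch(e, 0, e), e), 0), k) =?= p(U, k).
Bind W := branch(e, branch(branch(U, U, 6), op(0, U), branch(k, 0, 6)), e); no other remaining equation mentions W.
Decompose p/2: op(p(branch(e, 0, e), e), 0) =?= U,  k =?= k.
Bind U := op(p(branch(e, 0, e), e), 0); no other remaining equation mentions U. Substituting into the earlier bindings gives S := branch(branch(op(p(branch(e, 0, e), e), 0), op(p(branch(e, 0, e), e), 0), 6), op(0, op(p(branch(e, 0, e), e), 0)), branch(k, 0, 6)), W := branch(e, branch(branch(op(p(branch(e, 0, e), e), 0), op(p(branch(e, 0, e), e), 0), 6), op(0, op(p(branch(e, 0, e), e), 0)), branch(k, 0, 6)), e).
Delete trivial equation k =?= k.
No equations remain and no clash or occurs-check failure arose, so a unifier exists.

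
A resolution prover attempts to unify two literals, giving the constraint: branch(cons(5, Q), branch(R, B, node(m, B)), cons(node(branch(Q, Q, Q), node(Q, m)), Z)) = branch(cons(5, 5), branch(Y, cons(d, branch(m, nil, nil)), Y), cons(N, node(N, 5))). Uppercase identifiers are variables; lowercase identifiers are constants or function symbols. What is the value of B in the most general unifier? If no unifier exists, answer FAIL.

Decompose branch/3: cons(5, Q) = cons(5, 5),  branch(R, B, node(m, B)) = branch(Y, cons(d, branch(m, nil, nil)), Y),  cons(node(branch(Q, Q, Q), node(Q, m)), Z) = cons(N, node(N, 5)).
Decompose cons/2: 5 = 5,  Q = 5.
Delete trivial equation 5 = 5.
Bind Q := 5; substituting into the one remaining equation that mentions Q gives: cons(node(branch(5, 5, 5), node(5, m)), Z) = cons(N, node(N, 5)).
Decompose branch/3: R = Y,  B = cons(d, branch(m, nil, nil)),  node(m, B) = Y.
Bind R := Y; no other remaining equation mentions R.
Bind B := cons(d, branch(m, nil, nil)); substituting into the one remaining equation that mentions B gives: node(m, cons(d, branch(m, nil, nil))) = Y.
Bind Y := node(m, cons(d, branch(m, nil, nil))); no other remaining equation mentions Y. Substituting into the earlier binding gives R := node(m, cons(d, branch(m, nil, nil))).
Decompose cons/2: node(branch(5, 5, 5), node(5, m)) = N,  Z = node(N, 5).
Bind N := node(branch(5, 5, 5), node(5, m)); substituting into the remaining equation gives: Z = node(node(branch(5, 5, 5), node(5, m)), 5).
Bind Z := node(node(branch(5, 5, 5), node(5, m)), 5).
MGU = { Q -> 5, R -> node(m, cons(d, branch(m, nil, nil))), B -> cons(d, branch(m, nil, nil)), Y -> node(m, cons(d, branch(m, nil, nil))), N -> node(branch(5, 5, 5), node(5, m)), Z -> node(node(branch(5, 5, 5), node(5, m)), 5) }, so B -> cons(d, branch(m, nil, nil)).

cons(d, branch(m, nil, nil))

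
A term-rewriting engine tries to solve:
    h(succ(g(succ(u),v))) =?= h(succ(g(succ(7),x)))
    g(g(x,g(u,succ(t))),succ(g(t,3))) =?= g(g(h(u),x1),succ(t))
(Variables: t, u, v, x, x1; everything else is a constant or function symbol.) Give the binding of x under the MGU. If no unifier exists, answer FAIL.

FAIL

Decompose h/1: succ(g(succ(u),v)) =?= succ(g(succ(7),x)).
Decompose succ/1: g(succ(u),v) =?= g(succ(7),x).
Decompose g/2: succ(u) =?= succ(7),  v =?= x.
Decompose succ/1: u =?= 7.
Bind u := 7; substituting into the one remaining equation that mentions u gives: g(g(x,g(7,succ(t))),succ(g(t,3))) =?= g(g(h(7),x1),succ(t)).
Bind v := x; no other remaining equation mentions v.
Decompose g/2: g(x,g(7,succ(t))) =?= g(h(7),x1),  succ(g(t,3)) =?= succ(t).
Decompose g/2: x =?= h(7),  g(7,succ(t)) =?= x1.
Bind x := h(7); no other remaining equation mentions x. Substituting into the earlier binding gives v := h(7).
Bind x1 := g(7,succ(t)); no other remaining equation mentions x1.
Decompose succ/1: g(t,3) =?= t.
Occurs check fails: t occurs in g(t,3); the equation t =?= g(t,3) has no finite solution.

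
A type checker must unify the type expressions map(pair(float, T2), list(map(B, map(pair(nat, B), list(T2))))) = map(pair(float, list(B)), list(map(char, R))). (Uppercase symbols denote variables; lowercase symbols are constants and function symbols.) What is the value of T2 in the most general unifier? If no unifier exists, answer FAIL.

Decompose map/2: pair(float, T2) = pair(float, list(B)),  list(map(B, map(pair(nat, B), list(T2)))) = list(map(char, R)).
Decompose pair/2: float = float,  T2 = list(B).
Delete trivial equation float = float.
Bind T2 := list(B); substituting into the remaining equation gives: list(map(B, map(pair(nat, B), list(list(B))))) = list(map(char, R)).
Decompose list/1: map(B, map(pair(nat, B), list(list(B)))) = map(char, R).
Decompose map/2: B = char,  map(pair(nat, B), list(list(B))) = R.
Bind B := char; substituting into the remaining equation gives: map(pair(nat, char), list(list(char))) = R. Substituting into the earlier binding gives T2 := list(char).
Bind R := map(pair(nat, char), list(list(char))).
MGU = { T2 -> list(char), B -> char, R -> map(pair(nat, char), list(list(char))) }, so T2 -> list(char).

list(char)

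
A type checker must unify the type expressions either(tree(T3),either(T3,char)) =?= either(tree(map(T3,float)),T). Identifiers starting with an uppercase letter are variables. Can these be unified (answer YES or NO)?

Decompose either/2: tree(T3) =?= tree(map(T3,float)),  either(T3,char) =?= T.
Decompose tree/1: T3 =?= map(T3,float).
Occurs check fails: T3 occurs in map(T3,float); the equation T3 =?= map(T3,float) has no finite solution.

NO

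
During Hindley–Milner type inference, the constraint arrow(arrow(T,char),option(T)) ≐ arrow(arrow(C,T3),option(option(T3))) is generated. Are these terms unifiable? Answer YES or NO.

YES

Decompose arrow/2: arrow(T,char) ≐ arrow(C,T3),  option(T) ≐ option(option(T3)).
Decompose arrow/2: T ≐ C,  char ≐ T3.
Bind T := C; substituting into the one remaining equation that mentions T gives: option(C) ≐ option(option(T3)).
Bind T3 := char; substituting into the remaining equation gives: option(C) ≐ option(option(char)).
Decompose option/1: C ≐ option(char).
Bind C := option(char). Substituting into the earlier binding gives T := option(char).
No equations remain and no clash or occurs-check failure arose, so a unifier exists.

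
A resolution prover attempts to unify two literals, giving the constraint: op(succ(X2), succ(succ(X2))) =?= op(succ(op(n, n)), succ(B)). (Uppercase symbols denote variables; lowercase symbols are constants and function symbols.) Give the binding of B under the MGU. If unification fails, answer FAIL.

Decompose op/2: succ(X2) =?= succ(op(n, n)),  succ(succ(X2)) =?= succ(B).
Decompose succ/1: X2 =?= op(n, n).
Bind X2 := op(n, n); substituting into the remaining equation gives: succ(succ(op(n, n))) =?= succ(B).
Decompose succ/1: succ(op(n, n)) =?= B.
Bind B := succ(op(n, n)).
MGU = { X2 -> op(n, n), B -> succ(op(n, n)) }, so B -> succ(op(n, n)).

succ(op(n, n))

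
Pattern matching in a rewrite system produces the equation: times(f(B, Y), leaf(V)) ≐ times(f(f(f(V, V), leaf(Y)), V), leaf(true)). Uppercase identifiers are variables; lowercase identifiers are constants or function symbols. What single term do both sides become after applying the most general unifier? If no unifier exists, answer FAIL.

Decompose times/2: f(B, Y) ≐ f(f(f(V, V), leaf(Y)), V),  leaf(V) ≐ leaf(true).
Decompose f/2: B ≐ f(f(V, V), leaf(Y)),  Y ≐ V.
Bind B := f(f(V, V), leaf(Y)); no other remaining equation mentions B.
Bind Y := V; no other remaining equation mentions Y. Substituting into the earlier binding gives B := f(f(V, V), leaf(V)).
Decompose leaf/1: V ≐ true.
Bind V := true. Substituting into the earlier bindings gives B := f(f(true, true), leaf(true)), Y := true.
Applying the MGU to either side gives times(f(f(f(true, true), leaf(true)), true), leaf(true)).

times(f(f(f(true, true), leaf(true)), true), leaf(true))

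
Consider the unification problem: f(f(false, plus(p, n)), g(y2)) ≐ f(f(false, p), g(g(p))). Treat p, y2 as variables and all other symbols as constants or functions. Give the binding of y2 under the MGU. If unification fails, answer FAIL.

Decompose f/2: f(false, plus(p, n)) ≐ f(false, p),  g(y2) ≐ g(g(p)).
Decompose f/2: false ≐ false,  plus(p, n) ≐ p.
Delete trivial equation false ≐ false.
Occurs check fails: p occurs in plus(p, n); the equation p ≐ plus(p, n) has no finite solution.

FAIL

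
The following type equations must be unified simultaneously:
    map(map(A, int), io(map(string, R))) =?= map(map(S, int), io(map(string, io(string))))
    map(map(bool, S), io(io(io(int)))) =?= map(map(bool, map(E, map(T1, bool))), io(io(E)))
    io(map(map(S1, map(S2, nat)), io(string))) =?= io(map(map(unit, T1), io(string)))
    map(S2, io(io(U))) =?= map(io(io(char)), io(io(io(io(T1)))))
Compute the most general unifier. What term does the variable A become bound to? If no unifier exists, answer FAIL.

Decompose map/2: map(A, int) =?= map(S, int),  io(map(string, R)) =?= io(map(string, io(string))).
Decompose map/2: A =?= S,  int =?= int.
Bind A := S; no other remaining equation mentions A.
Delete trivial equation int =?= int.
Decompose io/1: map(string, R) =?= map(string, io(string)).
Decompose map/2: string =?= string,  R =?= io(string).
Delete trivial equation string =?= string.
Bind R := io(string); no other remaining equation mentions R.
Decompose map/2: map(bool, S) =?= map(bool, map(E, map(T1, bool))),  io(io(io(int))) =?= io(io(E)).
Decompose map/2: bool =?= bool,  S =?= map(E, map(T1, bool)).
Delete trivial equation bool =?= bool.
Bind S := map(E, map(T1, bool)); no other remaining equation mentions S. Substituting into the earlier binding gives A := map(E, map(T1, bool)).
Decompose io/1: io(io(int)) =?= io(E).
Decompose io/1: io(int) =?= E.
Bind E := io(int); no other remaining equation mentions E. Substituting into the earlier bindings gives A := map(io(int), map(T1, bool)), S := map(io(int), map(T1, bool)).
Decompose io/1: map(map(S1, map(S2, nat)), io(string)) =?= map(map(unit, T1), io(string)).
Decompose map/2: map(S1, map(S2, nat)) =?= map(unit, T1),  io(string) =?= io(string).
Decompose map/2: S1 =?= unit,  map(S2, nat) =?= T1.
Bind S1 := unit; no other remaining equation mentions S1.
Bind T1 := map(S2, nat); substituting into the one remaining equation that mentions T1 gives: map(S2, io(io(U))) =?= map(io(io(char)), io(io(io(io(map(S2, nat)))))). Substituting into the earlier bindings gives A := map(io(int), map(map(S2, nat), bool)), S := map(io(int), map(map(S2, nat), bool)).
Delete trivial equation io(string) =?= io(string).
Decompose map/2: S2 =?= io(io(char)),  io(io(U)) =?= io(io(io(io(map(S2, nat))))).
Bind S2 := io(io(char)); substituting into the remaining equation gives: io(io(U)) =?= io(io(io(io(map(io(io(char)), nat))))). Substituting into the earlier bindings gives A := map(io(int), map(map(io(io(char)), nat), bool)), S := map(io(int), map(map(io(io(char)), nat), bool)), T1 := map(io(io(char)), nat).
Decompose io/1: io(U) =?= io(io(io(map(io(io(char)), nat)))).
Decompose io/1: U =?= io(io(map(io(io(char)), nat))).
Bind U := io(io(map(io(io(char)), nat))).
MGU = { A := map(io(int), map(map(io(io(char)), nat), bool)), R := io(string), S := map(io(int), map(map(io(io(char)), nat), bool)), E := io(int), S1 := unit, T1 := map(io(io(char)), nat), S2 := io(io(char)), U := io(io(map(io(io(char)), nat))) }, so A := map(io(int), map(map(io(io(char)), nat), bool)).

map(io(int), map(map(io(io(char)), nat), bool))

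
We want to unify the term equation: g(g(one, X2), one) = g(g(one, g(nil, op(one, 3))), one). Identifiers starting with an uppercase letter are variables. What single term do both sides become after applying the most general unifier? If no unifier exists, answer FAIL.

Decompose g/2: g(one, X2) = g(one, g(nil, op(one, 3))),  one = one.
Decompose g/2: one = one,  X2 = g(nil, op(one, 3)).
Delete trivial equation one = one.
Bind X2 := g(nil, op(one, 3)); no other remaining equation mentions X2.
Delete trivial equation one = one.
Applying the MGU to either side gives g(g(one, g(nil, op(one, 3))), one).

g(g(one, g(nil, op(one, 3))), one)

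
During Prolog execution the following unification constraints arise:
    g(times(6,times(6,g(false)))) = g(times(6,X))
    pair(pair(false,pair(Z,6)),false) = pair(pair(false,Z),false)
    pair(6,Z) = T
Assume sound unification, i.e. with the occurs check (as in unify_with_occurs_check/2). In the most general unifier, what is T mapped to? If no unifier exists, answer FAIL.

Decompose g/1: times(6,times(6,g(false))) = times(6,X).
Decompose times/2: 6 = 6,  times(6,g(false)) = X.
Delete trivial equation 6 = 6.
Bind X := times(6,g(false)); no other remaining equation mentions X.
Decompose pair/2: pair(false,pair(Z,6)) = pair(false,Z),  false = false.
Decompose pair/2: false = false,  pair(Z,6) = Z.
Delete trivial equation false = false.
Occurs check fails: Z occurs in pair(Z,6); the equation Z = pair(Z,6) has no finite solution.

FAIL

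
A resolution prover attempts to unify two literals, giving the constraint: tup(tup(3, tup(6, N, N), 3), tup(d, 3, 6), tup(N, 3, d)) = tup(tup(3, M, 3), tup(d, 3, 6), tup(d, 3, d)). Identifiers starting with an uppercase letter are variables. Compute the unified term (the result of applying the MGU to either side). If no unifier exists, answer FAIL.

tup(tup(3, tup(6, d, d), 3), tup(d, 3, 6), tup(d, 3, d))

Decompose tup/3: tup(3, tup(6, N, N), 3) = tup(3, M, 3),  tup(d, 3, 6) = tup(d, 3, 6),  tup(N, 3, d) = tup(d, 3, d).
Decompose tup/3: 3 = 3,  tup(6, N, N) = M,  3 = 3.
Delete trivial equation 3 = 3.
Bind M := tup(6, N, N); no other remaining equation mentions M.
Delete trivial equation 3 = 3.
Delete trivial equation tup(d, 3, 6) = tup(d, 3, 6).
Decompose tup/3: N = d,  3 = 3,  d = d.
Bind N := d; no other remaining equation mentions N. Substituting into the earlier binding gives M := tup(6, d, d).
Delete trivial equation 3 = 3.
Delete trivial equation d = d.
Applying the MGU to either side gives tup(tup(3, tup(6, d, d), 3), tup(d, 3, 6), tup(d, 3, d)).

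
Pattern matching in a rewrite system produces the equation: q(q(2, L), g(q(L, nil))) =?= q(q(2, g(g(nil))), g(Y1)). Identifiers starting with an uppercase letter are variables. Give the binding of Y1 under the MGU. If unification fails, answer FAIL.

q(g(g(nil)), nil)

Decompose q/2: q(2, L) =?= q(2, g(g(nil))),  g(q(L, nil)) =?= g(Y1).
Decompose q/2: 2 =?= 2,  L =?= g(g(nil)).
Delete trivial equation 2 =?= 2.
Bind L := g(g(nil)); substituting into the remaining equation gives: g(q(g(g(nil)), nil)) =?= g(Y1).
Decompose g/1: q(g(g(nil)), nil) =?= Y1.
Bind Y1 := q(g(g(nil)), nil).
MGU = { L -> g(g(nil)), Y1 -> q(g(g(nil)), nil) }, so Y1 -> q(g(g(nil)), nil).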